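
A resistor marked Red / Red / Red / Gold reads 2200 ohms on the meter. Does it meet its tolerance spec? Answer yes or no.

yes

Red → 2 (first significant figure)
Red → 2 (second significant figure)
Red → ×10^2 multiplier
Gold → ±5% tolerance
22 × 100 = 2200 Ω
Allowed range: 2090 Ω to 2310 Ω.
2200 ohms lies inside that range.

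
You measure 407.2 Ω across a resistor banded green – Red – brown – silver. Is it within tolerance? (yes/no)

Green → 5 (first significant figure)
Red → 2 (second significant figure)
Brown → ×10 multiplier
Silver → ±10% tolerance
52 × 10 = 520 Ω
Allowed range: 468 Ω to 572 Ω.
407.2 Ω lies outside that range.

no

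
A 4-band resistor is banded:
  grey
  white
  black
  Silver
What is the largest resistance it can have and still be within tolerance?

Grey → 8 (first significant figure)
White → 9 (second significant figure)
Black → ×1 multiplier
Silver → ±10% tolerance
89 × 1 = 89 Ω
Largest = 89 × (1 + 10/100) = 97.9 Ω.

97.9 Ω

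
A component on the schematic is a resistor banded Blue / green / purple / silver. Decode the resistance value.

650000000 Ω

Blue → 6 (first significant figure)
Green → 5 (second significant figure)
Violet → ×10^7 multiplier
65 × 10000000 = 650000000 Ω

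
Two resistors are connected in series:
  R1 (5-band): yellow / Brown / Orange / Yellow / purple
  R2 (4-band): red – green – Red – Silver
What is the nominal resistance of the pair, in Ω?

R1: yellow, brown, orange → 413; yellow ×10^4 → 4130000 Ω.
R2: red, green → 25; red ×10^2 → 2500 Ω.
Series: 4130000 + 2500 = 4132500 Ω.

4132500 Ω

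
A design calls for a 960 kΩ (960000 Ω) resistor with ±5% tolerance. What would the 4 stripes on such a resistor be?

white, blue, yellow, gold

960000 Ω = 96 × 10^4.
9 → white
6 → blue
Multiplier 10^4 → yellow.
±5% tolerance → gold.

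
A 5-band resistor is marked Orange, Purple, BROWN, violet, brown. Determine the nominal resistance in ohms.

3710000000 Ω

Orange → 3 (first significant figure)
Violet → 7 (second significant figure)
Brown → 1 (third significant figure)
Violet → ×10^7 multiplier
371 × 10000000 = 3710000000 Ω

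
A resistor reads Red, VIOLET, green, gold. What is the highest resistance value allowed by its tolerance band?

Red → 2 (first significant figure)
Violet → 7 (second significant figure)
Green → ×10^5 multiplier
Gold → ±5% tolerance
27 × 100000 = 2700000 Ω
Highest = 2700000 × (1 + 5/100) = 2835000 Ω.

2835000 Ω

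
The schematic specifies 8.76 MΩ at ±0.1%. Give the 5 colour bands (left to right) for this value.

8760000 Ω = 876 × 10^4.
8 → grey
7 → violet
6 → blue
Multiplier 10^4 → yellow.
±0.1% tolerance → violet.

grey, violet, blue, yellow, violet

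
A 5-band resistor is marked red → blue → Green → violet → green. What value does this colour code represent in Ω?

Red → 2 (first significant figure)
Blue → 6 (second significant figure)
Green → 5 (third significant figure)
Violet → ×10^7 multiplier
265 × 10000000 = 2650000000 Ω

2650000000 Ω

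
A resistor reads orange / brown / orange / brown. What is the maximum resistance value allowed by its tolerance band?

31310 Ω

Orange → 3 (first significant figure)
Brown → 1 (second significant figure)
Orange → ×10^3 multiplier
Brown → ±1% tolerance
31 × 1000 = 31000 Ω
Maximum = 31000 × (1 + 1/100) = 31310 Ω.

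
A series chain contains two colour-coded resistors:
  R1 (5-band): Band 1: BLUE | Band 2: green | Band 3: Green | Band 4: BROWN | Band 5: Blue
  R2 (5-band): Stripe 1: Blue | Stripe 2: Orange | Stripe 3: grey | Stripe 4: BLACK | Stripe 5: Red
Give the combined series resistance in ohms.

R1: blue, green, green → 655; brown ×10 → 6550 Ω.
R2: blue, orange, grey → 638; black ×1 → 638 Ω.
Series: 6550 + 638 = 7188 Ω.

7188 Ω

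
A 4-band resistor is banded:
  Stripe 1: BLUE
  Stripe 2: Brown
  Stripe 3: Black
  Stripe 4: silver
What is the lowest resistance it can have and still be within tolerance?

Blue → 6 (first significant figure)
Brown → 1 (second significant figure)
Black → ×1 multiplier
Silver → ±10% tolerance
61 × 1 = 61 Ω
Lowest = 61 × (1 − 10/100) = 54.9 Ω.

54.9 Ω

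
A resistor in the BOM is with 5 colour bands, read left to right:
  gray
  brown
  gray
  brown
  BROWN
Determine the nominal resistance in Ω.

8180 Ω

Grey → 8 (first significant figure)
Brown → 1 (second significant figure)
Grey → 8 (third significant figure)
Brown → ×10 multiplier
818 × 10 = 8180 Ω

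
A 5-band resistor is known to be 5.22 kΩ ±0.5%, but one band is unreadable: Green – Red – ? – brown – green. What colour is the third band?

red

5220 Ω = 522 × 10^1.
The third band gives digit 2 of the significand, and 2 is red.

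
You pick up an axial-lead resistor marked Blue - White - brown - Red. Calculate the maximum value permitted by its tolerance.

703.8 Ω

Blue → 6 (first significant figure)
White → 9 (second significant figure)
Brown → ×10 multiplier
Red → ±2% tolerance
69 × 10 = 690 Ω
Maximum = 690 × (1 + 2/100) = 703.8 Ω.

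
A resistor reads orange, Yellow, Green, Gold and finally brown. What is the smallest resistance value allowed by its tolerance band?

34.155 Ω

Orange → 3 (first significant figure)
Yellow → 4 (second significant figure)
Green → 5 (third significant figure)
Gold → ×0.1 multiplier
Brown → ±1% tolerance
345 × 0.1 = 34.5 Ω
Smallest = 34.5 × (1 − 1/100) = 34.155 Ω.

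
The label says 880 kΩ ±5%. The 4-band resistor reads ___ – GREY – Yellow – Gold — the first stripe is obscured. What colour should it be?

grey

880000 Ω = 88 × 10^4.
The first band gives digit 8 of the significand, and 8 is grey.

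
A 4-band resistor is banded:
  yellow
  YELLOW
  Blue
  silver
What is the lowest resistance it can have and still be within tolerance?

39600000 Ω

Yellow → 4 (first significant figure)
Yellow → 4 (second significant figure)
Blue → ×10^6 multiplier
Silver → ±10% tolerance
44 × 1000000 = 44000000 Ω
Lowest = 44000000 × (1 − 10/100) = 39600000 Ω.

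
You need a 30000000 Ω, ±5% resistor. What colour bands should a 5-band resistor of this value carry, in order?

30000000 Ω = 300 × 10^5.
3 → orange
0 → black
0 → black
Multiplier 10^5 → green.
±5% tolerance → gold.

orange, black, black, green, gold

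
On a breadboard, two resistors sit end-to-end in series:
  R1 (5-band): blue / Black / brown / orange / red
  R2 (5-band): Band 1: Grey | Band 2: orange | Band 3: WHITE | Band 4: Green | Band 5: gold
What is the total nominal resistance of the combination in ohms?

84501000 Ω

R1: blue, black, brown → 601; orange ×10^3 → 601000 Ω.
R2: grey, orange, white → 839; green ×10^5 → 83900000 Ω.
Series: 601000 + 83900000 = 84501000 Ω.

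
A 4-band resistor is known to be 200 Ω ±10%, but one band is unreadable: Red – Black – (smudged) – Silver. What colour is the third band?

brown

200 Ω = 20 × 10^1.
The third band is the multiplier, 10^1, which is brown.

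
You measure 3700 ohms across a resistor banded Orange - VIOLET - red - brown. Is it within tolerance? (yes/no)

yes

Orange → 3 (first significant figure)
Violet → 7 (second significant figure)
Red → ×10^2 multiplier
Brown → ±1% tolerance
37 × 100 = 3700 Ω
Allowed range: 3663 Ω to 3737 Ω.
3700 ohms lies inside that range.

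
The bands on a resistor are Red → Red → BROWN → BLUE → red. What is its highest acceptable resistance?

225420000 Ω

Red → 2 (first significant figure)
Red → 2 (second significant figure)
Brown → 1 (third significant figure)
Blue → ×10^6 multiplier
Red → ±2% tolerance
221 × 1000000 = 221000000 Ω
Highest = 221000000 × (1 + 2/100) = 225420000 Ω.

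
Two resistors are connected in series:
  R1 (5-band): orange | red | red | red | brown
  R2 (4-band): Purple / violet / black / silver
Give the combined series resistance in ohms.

R1: orange, red, red → 322; red ×10^2 → 32200 Ω.
R2: violet, violet → 77; black ×1 → 77 Ω.
Series: 32200 + 77 = 32277 Ω.

32277 Ω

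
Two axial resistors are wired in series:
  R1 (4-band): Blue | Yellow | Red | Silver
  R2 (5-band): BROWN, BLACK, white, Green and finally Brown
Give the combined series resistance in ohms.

R1: blue, yellow → 64; red ×10^2 → 6400 Ω.
R2: brown, black, white → 109; green ×10^5 → 10900000 Ω.
Series: 6400 + 10900000 = 10906400 Ω.

10906400 Ω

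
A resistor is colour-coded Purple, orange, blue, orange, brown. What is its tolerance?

The last band, brown, is the tolerance band.
Brown corresponds to ±1%.

±1%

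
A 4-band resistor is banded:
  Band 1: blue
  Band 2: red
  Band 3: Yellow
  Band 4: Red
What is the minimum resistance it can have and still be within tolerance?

607600 Ω

Blue → 6 (first significant figure)
Red → 2 (second significant figure)
Yellow → ×10^4 multiplier
Red → ±2% tolerance
62 × 10000 = 620000 Ω
Minimum = 620000 × (1 − 2/100) = 607600 Ω.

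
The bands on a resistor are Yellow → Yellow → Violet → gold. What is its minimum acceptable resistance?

418000000 Ω

Yellow → 4 (first significant figure)
Yellow → 4 (second significant figure)
Violet → ×10^7 multiplier
Gold → ±5% tolerance
44 × 10000000 = 440000000 Ω
Minimum = 440000000 × (1 − 5/100) = 418000000 Ω.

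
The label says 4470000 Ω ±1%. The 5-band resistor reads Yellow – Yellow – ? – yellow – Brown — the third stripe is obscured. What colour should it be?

violet

4470000 Ω = 447 × 10^4.
The third band gives digit 7 of the significand, and 7 is violet.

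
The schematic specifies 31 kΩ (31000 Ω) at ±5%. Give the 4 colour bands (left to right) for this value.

31000 Ω = 31 × 10^3.
3 → orange
1 → brown
Multiplier 10^3 → orange.
±5% tolerance → gold.

orange, brown, orange, gold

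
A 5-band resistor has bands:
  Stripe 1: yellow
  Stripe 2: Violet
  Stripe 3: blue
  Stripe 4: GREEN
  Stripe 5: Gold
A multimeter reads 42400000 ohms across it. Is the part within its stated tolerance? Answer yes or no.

no

Yellow → 4 (first significant figure)
Violet → 7 (second significant figure)
Blue → 6 (third significant figure)
Green → ×10^5 multiplier
Gold → ±5% tolerance
476 × 100000 = 47600000 Ω
Allowed range: 45220000 Ω to 49980000 Ω.
42400000 ohms lies outside that range.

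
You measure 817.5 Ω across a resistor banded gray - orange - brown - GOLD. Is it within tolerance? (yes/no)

yes

Grey → 8 (first significant figure)
Orange → 3 (second significant figure)
Brown → ×10 multiplier
Gold → ±5% tolerance
83 × 10 = 830 Ω
Allowed range: 788.5 Ω to 871.5 Ω.
817.5 Ω lies inside that range.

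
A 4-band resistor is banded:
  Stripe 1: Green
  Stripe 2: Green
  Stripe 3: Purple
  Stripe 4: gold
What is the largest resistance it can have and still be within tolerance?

577500000 Ω

Green → 5 (first significant figure)
Green → 5 (second significant figure)
Violet → ×10^7 multiplier
Gold → ±5% tolerance
55 × 10000000 = 550000000 Ω
Largest = 550000000 × (1 + 5/100) = 577500000 Ω.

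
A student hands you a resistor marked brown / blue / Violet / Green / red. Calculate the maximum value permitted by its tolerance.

17034000 Ω

Brown → 1 (first significant figure)
Blue → 6 (second significant figure)
Violet → 7 (third significant figure)
Green → ×10^5 multiplier
Red → ±2% tolerance
167 × 100000 = 16700000 Ω
Maximum = 16700000 × (1 + 2/100) = 17034000 Ω.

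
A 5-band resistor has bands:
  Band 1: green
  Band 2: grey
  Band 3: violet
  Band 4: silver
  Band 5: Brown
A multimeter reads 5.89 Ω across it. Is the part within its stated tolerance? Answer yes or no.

yes

Green → 5 (first significant figure)
Grey → 8 (second significant figure)
Violet → 7 (third significant figure)
Silver → ×0.01 multiplier
Brown → ±1% tolerance
587 × 0.01 = 5.87 Ω
Allowed range: 5.8113 Ω to 5.9287 Ω.
5.89 Ω lies inside that range.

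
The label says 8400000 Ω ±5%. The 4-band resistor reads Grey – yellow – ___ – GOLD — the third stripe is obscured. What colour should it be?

8400000 Ω = 84 × 10^5.
The third band is the multiplier, 10^5, which is green.

green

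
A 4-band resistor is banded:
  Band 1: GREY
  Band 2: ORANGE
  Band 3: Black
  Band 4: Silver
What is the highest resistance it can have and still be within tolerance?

91.3 Ω

Grey → 8 (first significant figure)
Orange → 3 (second significant figure)
Black → ×1 multiplier
Silver → ±10% tolerance
83 × 1 = 83 Ω
Highest = 83 × (1 + 10/100) = 91.3 Ω.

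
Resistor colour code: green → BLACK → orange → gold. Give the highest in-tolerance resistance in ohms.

Green → 5 (first significant figure)
Black → 0 (second significant figure)
Orange → ×10^3 multiplier
Gold → ±5% tolerance
50 × 1000 = 50000 Ω
Highest = 50000 × (1 + 5/100) = 52500 Ω.

52500 Ω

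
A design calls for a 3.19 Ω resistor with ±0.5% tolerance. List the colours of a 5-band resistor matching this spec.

orange, brown, white, silver, green

3.19 Ω = 319 × 10^-2.
3 → orange
1 → brown
9 → white
Multiplier 10^-2 → silver.
±0.5% tolerance → green.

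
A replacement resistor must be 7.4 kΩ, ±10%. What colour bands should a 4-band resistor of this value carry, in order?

violet, yellow, red, silver

7400 Ω = 74 × 10^2.
7 → violet
4 → yellow
Multiplier 10^2 → red.
±10% tolerance → silver.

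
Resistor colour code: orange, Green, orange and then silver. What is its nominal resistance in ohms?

Orange → 3 (first significant figure)
Green → 5 (second significant figure)
Orange → ×10^3 multiplier
35 × 1000 = 35000 Ω

35000 Ω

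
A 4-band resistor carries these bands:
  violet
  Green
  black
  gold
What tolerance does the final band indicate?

±5%

The last band, gold, is the tolerance band.
Gold corresponds to ±5%.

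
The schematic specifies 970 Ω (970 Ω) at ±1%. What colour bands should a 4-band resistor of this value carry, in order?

970 Ω = 97 × 10^1.
9 → white
7 → violet
Multiplier 10^1 → brown.
±1% tolerance → brown.

white, violet, brown, brown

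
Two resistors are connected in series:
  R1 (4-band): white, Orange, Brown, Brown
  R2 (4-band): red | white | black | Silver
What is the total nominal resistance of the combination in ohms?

R1: white, orange → 93; brown ×10 → 930 Ω.
R2: red, white → 29; black ×1 → 29 Ω.
Series: 930 + 29 = 959 Ω.

959 Ω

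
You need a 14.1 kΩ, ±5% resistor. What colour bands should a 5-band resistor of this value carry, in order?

14100 Ω = 141 × 10^2.
1 → brown
4 → yellow
1 → brown
Multiplier 10^2 → red.
±5% tolerance → gold.

brown, yellow, brown, red, gold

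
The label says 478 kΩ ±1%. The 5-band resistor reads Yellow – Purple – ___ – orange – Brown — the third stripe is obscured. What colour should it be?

478000 Ω = 478 × 10^3.
The third band gives digit 8 of the significand, and 8 is grey.

grey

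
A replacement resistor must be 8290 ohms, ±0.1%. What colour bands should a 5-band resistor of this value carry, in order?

8290 Ω = 829 × 10^1.
8 → grey
2 → red
9 → white
Multiplier 10^1 → brown.
±0.1% tolerance → violet.

grey, red, white, brown, violet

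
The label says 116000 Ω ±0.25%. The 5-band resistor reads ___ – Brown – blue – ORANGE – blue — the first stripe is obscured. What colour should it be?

116000 Ω = 116 × 10^3.
The first band gives digit 1 of the significand, and 1 is brown.

brown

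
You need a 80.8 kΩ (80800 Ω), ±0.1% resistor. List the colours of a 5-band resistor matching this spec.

80800 Ω = 808 × 10^2.
8 → grey
0 → black
8 → grey
Multiplier 10^2 → red.
±0.1% tolerance → violet.

grey, black, grey, red, violet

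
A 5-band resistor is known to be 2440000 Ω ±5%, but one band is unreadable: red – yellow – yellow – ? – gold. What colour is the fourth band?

yellow

2440000 Ω = 244 × 10^4.
The fourth band is the multiplier, 10^4, which is yellow.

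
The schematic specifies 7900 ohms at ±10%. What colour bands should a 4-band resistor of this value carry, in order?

7900 Ω = 79 × 10^2.
7 → violet
9 → white
Multiplier 10^2 → red.
±10% tolerance → silver.

violet, white, red, silver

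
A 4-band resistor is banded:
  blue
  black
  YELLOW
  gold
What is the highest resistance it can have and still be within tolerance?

630000 Ω

Blue → 6 (first significant figure)
Black → 0 (second significant figure)
Yellow → ×10^4 multiplier
Gold → ±5% tolerance
60 × 10000 = 600000 Ω
Highest = 600000 × (1 + 5/100) = 630000 Ω.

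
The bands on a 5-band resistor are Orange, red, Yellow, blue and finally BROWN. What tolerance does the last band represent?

The last band, brown, is the tolerance band.
Brown corresponds to ±1%.

±1%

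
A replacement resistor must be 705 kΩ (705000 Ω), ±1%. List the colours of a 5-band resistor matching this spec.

705000 Ω = 705 × 10^3.
7 → violet
0 → black
5 → green
Multiplier 10^3 → orange.
±1% tolerance → brown.

violet, black, green, orange, brown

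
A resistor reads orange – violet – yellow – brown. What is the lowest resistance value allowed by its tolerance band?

366300 Ω

Orange → 3 (first significant figure)
Violet → 7 (second significant figure)
Yellow → ×10^4 multiplier
Brown → ±1% tolerance
37 × 10000 = 370000 Ω
Lowest = 370000 × (1 − 1/100) = 366300 Ω.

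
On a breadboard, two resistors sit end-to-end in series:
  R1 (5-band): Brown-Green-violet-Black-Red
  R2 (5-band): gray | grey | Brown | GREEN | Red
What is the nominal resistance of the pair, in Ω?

R1: brown, green, violet → 157; black ×1 → 157 Ω.
R2: grey, grey, brown → 881; green ×10^5 → 88100000 Ω.
Series: 157 + 88100000 = 88100157 Ω.

88100157 Ω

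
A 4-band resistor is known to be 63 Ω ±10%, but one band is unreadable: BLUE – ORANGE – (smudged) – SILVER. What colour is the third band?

black

63 Ω = 63 × 10^0.
The third band is the multiplier, 10^0, which is black.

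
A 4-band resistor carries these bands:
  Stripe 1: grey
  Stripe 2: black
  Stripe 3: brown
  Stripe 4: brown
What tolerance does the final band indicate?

The last band, brown, is the tolerance band.
Brown corresponds to ±1%.

±1%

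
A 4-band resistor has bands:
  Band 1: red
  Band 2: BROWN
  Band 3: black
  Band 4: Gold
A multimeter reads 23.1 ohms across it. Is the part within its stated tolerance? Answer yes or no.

no

Red → 2 (first significant figure)
Brown → 1 (second significant figure)
Black → ×1 multiplier
Gold → ±5% tolerance
21 × 1 = 21 Ω
Allowed range: 19.95 Ω to 22.05 Ω.
23.1 ohms lies outside that range.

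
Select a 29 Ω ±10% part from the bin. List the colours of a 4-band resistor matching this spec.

red, white, black, silver

29 Ω = 29 × 10^0.
2 → red
9 → white
Multiplier 10^0 → black.
±10% tolerance → silver.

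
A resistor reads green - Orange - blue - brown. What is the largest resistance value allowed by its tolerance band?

53530000 Ω

Green → 5 (first significant figure)
Orange → 3 (second significant figure)
Blue → ×10^6 multiplier
Brown → ±1% tolerance
53 × 1000000 = 53000000 Ω
Largest = 53000000 × (1 + 1/100) = 53530000 Ω.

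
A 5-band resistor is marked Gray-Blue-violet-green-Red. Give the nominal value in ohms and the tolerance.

Grey → 8 (first significant figure)
Blue → 6 (second significant figure)
Violet → 7 (third significant figure)
Green → ×10^5 multiplier
Red → ±2% tolerance
867 × 100000 = 86700000 Ω

86700000 Ω ±2%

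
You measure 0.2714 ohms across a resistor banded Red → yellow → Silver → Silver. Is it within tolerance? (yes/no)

Red → 2 (first significant figure)
Yellow → 4 (second significant figure)
Silver → ×0.01 multiplier
Silver → ±10% tolerance
24 × 0.01 = 0.24 Ω
Allowed range: 0.216 Ω to 0.264 Ω.
0.2714 ohms lies outside that range.

no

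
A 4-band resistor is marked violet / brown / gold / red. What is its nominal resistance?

7.1 Ω

Violet → 7 (first significant figure)
Brown → 1 (second significant figure)
Gold → ×0.1 multiplier
71 × 0.1 = 7.1 Ω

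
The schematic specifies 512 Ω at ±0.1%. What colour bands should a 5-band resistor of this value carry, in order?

green, brown, red, black, violet

512 Ω = 512 × 10^0.
5 → green
1 → brown
2 → red
Multiplier 10^0 → black.
±0.1% tolerance → violet.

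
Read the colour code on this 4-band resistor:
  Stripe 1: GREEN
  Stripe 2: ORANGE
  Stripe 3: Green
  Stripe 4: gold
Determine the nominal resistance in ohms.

Green → 5 (first significant figure)
Orange → 3 (second significant figure)
Green → ×10^5 multiplier
53 × 100000 = 5300000 Ω

5300000 Ω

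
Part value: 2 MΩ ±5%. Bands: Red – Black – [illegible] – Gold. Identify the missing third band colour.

green

2000000 Ω = 20 × 10^5.
The third band is the multiplier, 10^5, which is green.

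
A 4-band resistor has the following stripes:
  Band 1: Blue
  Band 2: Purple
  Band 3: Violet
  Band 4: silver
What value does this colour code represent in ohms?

Blue → 6 (first significant figure)
Violet → 7 (second significant figure)
Violet → ×10^7 multiplier
67 × 10000000 = 670000000 Ω

670000000 Ω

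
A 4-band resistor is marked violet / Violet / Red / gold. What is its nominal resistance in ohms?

Violet → 7 (first significant figure)
Violet → 7 (second significant figure)
Red → ×10^2 multiplier
77 × 100 = 7700 Ω

7700 Ω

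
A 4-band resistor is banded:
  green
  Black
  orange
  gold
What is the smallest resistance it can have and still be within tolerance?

Green → 5 (first significant figure)
Black → 0 (second significant figure)
Orange → ×10^3 multiplier
Gold → ±5% tolerance
50 × 1000 = 50000 Ω
Smallest = 50000 × (1 − 5/100) = 47500 Ω.

47500 Ω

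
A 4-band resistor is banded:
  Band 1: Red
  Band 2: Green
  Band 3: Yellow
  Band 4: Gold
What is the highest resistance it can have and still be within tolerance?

262500 Ω

Red → 2 (first significant figure)
Green → 5 (second significant figure)
Yellow → ×10^4 multiplier
Gold → ±5% tolerance
25 × 10000 = 250000 Ω
Highest = 250000 × (1 + 5/100) = 262500 Ω.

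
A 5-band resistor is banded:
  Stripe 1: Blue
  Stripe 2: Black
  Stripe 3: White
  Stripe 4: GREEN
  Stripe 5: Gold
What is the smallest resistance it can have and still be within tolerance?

Blue → 6 (first significant figure)
Black → 0 (second significant figure)
White → 9 (third significant figure)
Green → ×10^5 multiplier
Gold → ±5% tolerance
609 × 100000 = 60900000 Ω
Smallest = 60900000 × (1 − 5/100) = 57855000 Ω.

57855000 Ω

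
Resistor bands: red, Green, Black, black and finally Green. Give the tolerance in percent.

±0.5%

The last band, green, is the tolerance band.
Green corresponds to ±0.5%.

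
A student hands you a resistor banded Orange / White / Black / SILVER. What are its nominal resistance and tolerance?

Orange → 3 (first significant figure)
White → 9 (second significant figure)
Black → ×1 multiplier
Silver → ±10% tolerance
39 × 1 = 39 Ω

39 Ω ±10%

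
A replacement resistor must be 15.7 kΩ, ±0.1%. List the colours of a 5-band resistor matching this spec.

brown, green, violet, red, violet

15700 Ω = 157 × 10^2.
1 → brown
5 → green
7 → violet
Multiplier 10^2 → red.
±0.1% tolerance → violet.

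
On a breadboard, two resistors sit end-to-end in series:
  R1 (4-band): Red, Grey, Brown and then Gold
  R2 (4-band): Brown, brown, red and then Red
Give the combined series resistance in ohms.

R1: red, grey → 28; brown ×10 → 280 Ω.
R2: brown, brown → 11; red ×10^2 → 1100 Ω.
Series: 280 + 1100 = 1380 Ω.

1380 Ω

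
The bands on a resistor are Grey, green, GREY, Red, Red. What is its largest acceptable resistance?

Grey → 8 (first significant figure)
Green → 5 (second significant figure)
Grey → 8 (third significant figure)
Red → ×10^2 multiplier
Red → ±2% tolerance
858 × 100 = 85800 Ω
Largest = 85800 × (1 + 2/100) = 87516 Ω.

87516 Ω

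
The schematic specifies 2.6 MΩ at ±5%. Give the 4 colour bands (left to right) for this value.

red, blue, green, gold

2600000 Ω = 26 × 10^5.
2 → red
6 → blue
Multiplier 10^5 → green.
±5% tolerance → gold.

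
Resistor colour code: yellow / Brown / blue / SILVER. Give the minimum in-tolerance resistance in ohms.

36900000 Ω

Yellow → 4 (first significant figure)
Brown → 1 (second significant figure)
Blue → ×10^6 multiplier
Silver → ±10% tolerance
41 × 1000000 = 41000000 Ω
Minimum = 41000000 × (1 − 10/100) = 36900000 Ω.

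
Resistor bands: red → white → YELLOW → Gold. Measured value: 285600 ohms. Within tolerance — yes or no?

yes

Red → 2 (first significant figure)
White → 9 (second significant figure)
Yellow → ×10^4 multiplier
Gold → ±5% tolerance
29 × 10000 = 290000 Ω
Allowed range: 275500 Ω to 304500 Ω.
285600 ohms lies inside that range.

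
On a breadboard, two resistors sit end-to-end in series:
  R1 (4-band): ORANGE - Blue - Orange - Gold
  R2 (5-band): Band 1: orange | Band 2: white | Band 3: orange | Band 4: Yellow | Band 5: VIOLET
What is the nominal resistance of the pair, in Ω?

3966000 Ω

R1: orange, blue → 36; orange ×10^3 → 36000 Ω.
R2: orange, white, orange → 393; yellow ×10^4 → 3930000 Ω.
Series: 36000 + 3930000 = 3966000 Ω.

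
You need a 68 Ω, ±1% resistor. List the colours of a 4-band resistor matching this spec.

68 Ω = 68 × 10^0.
6 → blue
8 → grey
Multiplier 10^0 → black.
±1% tolerance → brown.

blue, grey, black, brown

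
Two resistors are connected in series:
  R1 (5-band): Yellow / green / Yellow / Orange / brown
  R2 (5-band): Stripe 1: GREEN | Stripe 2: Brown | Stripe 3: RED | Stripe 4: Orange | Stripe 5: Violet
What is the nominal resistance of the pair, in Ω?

966000 Ω

R1: yellow, green, yellow → 454; orange ×10^3 → 454000 Ω.
R2: green, brown, red → 512; orange ×10^3 → 512000 Ω.
Series: 454000 + 512000 = 966000 Ω.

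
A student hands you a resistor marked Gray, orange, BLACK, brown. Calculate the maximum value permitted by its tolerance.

83.83 Ω

Grey → 8 (first significant figure)
Orange → 3 (second significant figure)
Black → ×1 multiplier
Brown → ±1% tolerance
83 × 1 = 83 Ω
Maximum = 83 × (1 + 1/100) = 83.83 Ω.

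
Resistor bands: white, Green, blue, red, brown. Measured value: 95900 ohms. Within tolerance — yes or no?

White → 9 (first significant figure)
Green → 5 (second significant figure)
Blue → 6 (third significant figure)
Red → ×10^2 multiplier
Brown → ±1% tolerance
956 × 100 = 95600 Ω
Allowed range: 94644 Ω to 96556 Ω.
95900 ohms lies inside that range.

yes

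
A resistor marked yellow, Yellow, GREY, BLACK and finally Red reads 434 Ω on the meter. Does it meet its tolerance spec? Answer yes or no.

Yellow → 4 (first significant figure)
Yellow → 4 (second significant figure)
Grey → 8 (third significant figure)
Black → ×1 multiplier
Red → ±2% tolerance
448 × 1 = 448 Ω
Allowed range: 439.04 Ω to 456.96 Ω.
434 Ω lies outside that range.

no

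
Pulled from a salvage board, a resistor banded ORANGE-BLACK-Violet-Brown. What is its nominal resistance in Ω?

Orange → 3 (first significant figure)
Black → 0 (second significant figure)
Violet → ×10^7 multiplier
30 × 10000000 = 300000000 Ω

300000000 Ω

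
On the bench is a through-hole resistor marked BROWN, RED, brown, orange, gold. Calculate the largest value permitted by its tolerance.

127050 Ω

Brown → 1 (first significant figure)
Red → 2 (second significant figure)
Brown → 1 (third significant figure)
Orange → ×10^3 multiplier
Gold → ±5% tolerance
121 × 1000 = 121000 Ω
Largest = 121000 × (1 + 5/100) = 127050 Ω.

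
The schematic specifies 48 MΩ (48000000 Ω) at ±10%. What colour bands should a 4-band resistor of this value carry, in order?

48000000 Ω = 48 × 10^6.
4 → yellow
8 → grey
Multiplier 10^6 → blue.
±10% tolerance → silver.

yellow, grey, blue, silver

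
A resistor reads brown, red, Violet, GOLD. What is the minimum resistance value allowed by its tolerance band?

Brown → 1 (first significant figure)
Red → 2 (second significant figure)
Violet → ×10^7 multiplier
Gold → ±5% tolerance
12 × 10000000 = 120000000 Ω
Minimum = 120000000 × (1 − 5/100) = 114000000 Ω.

114000000 Ω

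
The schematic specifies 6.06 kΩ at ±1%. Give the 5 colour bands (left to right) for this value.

blue, black, blue, brown, brown

6060 Ω = 606 × 10^1.
6 → blue
0 → black
6 → blue
Multiplier 10^1 → brown.
±1% tolerance → brown.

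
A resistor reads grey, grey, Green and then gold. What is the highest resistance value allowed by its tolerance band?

9240000 Ω

Grey → 8 (first significant figure)
Grey → 8 (second significant figure)
Green → ×10^5 multiplier
Gold → ±5% tolerance
88 × 100000 = 8800000 Ω
Highest = 8800000 × (1 + 5/100) = 9240000 Ω.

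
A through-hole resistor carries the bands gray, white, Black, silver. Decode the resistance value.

89 Ω

Grey → 8 (first significant figure)
White → 9 (second significant figure)
Black → ×1 multiplier
89 × 1 = 89 Ω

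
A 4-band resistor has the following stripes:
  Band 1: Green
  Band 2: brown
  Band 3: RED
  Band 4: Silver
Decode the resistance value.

5100 Ω

Green → 5 (first significant figure)
Brown → 1 (second significant figure)
Red → ×10^2 multiplier
51 × 100 = 5100 Ω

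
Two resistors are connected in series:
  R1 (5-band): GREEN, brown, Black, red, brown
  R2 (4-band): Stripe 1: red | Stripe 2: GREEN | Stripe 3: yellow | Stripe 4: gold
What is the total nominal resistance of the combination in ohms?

R1: green, brown, black → 510; red ×10^2 → 51000 Ω.
R2: red, green → 25; yellow ×10^4 → 250000 Ω.
Series: 51000 + 250000 = 301000 Ω.

301000 Ω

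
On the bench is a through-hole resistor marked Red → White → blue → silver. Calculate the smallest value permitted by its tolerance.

26100000 Ω

Red → 2 (first significant figure)
White → 9 (second significant figure)
Blue → ×10^6 multiplier
Silver → ±10% tolerance
29 × 1000000 = 29000000 Ω
Smallest = 29000000 × (1 − 10/100) = 26100000 Ω.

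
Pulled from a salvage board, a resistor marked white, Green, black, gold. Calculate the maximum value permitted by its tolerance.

99.75 Ω

White → 9 (first significant figure)
Green → 5 (second significant figure)
Black → ×1 multiplier
Gold → ±5% tolerance
95 × 1 = 95 Ω
Maximum = 95 × (1 + 5/100) = 99.75 Ω.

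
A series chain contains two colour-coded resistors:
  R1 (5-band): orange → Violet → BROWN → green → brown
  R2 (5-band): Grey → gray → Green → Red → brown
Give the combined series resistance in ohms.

R1: orange, violet, brown → 371; green ×10^5 → 37100000 Ω.
R2: grey, grey, green → 885; red ×10^2 → 88500 Ω.
Series: 37100000 + 88500 = 37188500 Ω.

37188500 Ω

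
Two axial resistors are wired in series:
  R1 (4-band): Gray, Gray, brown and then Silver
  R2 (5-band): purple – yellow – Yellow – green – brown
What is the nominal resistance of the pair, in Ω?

R1: grey, grey → 88; brown ×10 → 880 Ω.
R2: violet, yellow, yellow → 744; green ×10^5 → 74400000 Ω.
Series: 880 + 74400000 = 74400880 Ω.

74400880 Ω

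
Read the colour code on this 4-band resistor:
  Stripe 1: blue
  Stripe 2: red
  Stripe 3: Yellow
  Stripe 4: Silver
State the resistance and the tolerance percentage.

Blue → 6 (first significant figure)
Red → 2 (second significant figure)
Yellow → ×10^4 multiplier
Silver → ±10% tolerance
62 × 10000 = 620000 Ω

620000 Ω ±10%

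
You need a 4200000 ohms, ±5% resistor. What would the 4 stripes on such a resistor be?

4200000 Ω = 42 × 10^5.
4 → yellow
2 → red
Multiplier 10^5 → green.
±5% tolerance → gold.

yellow, red, green, gold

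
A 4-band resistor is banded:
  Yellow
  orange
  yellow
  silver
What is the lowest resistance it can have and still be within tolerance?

Yellow → 4 (first significant figure)
Orange → 3 (second significant figure)
Yellow → ×10^4 multiplier
Silver → ±10% tolerance
43 × 10000 = 430000 Ω
Lowest = 430000 × (1 − 10/100) = 387000 Ω.

387000 Ω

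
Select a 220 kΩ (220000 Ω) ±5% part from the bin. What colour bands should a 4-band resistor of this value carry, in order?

220000 Ω = 22 × 10^4.
2 → red
2 → red
Multiplier 10^4 → yellow.
±5% tolerance → gold.

red, red, yellow, gold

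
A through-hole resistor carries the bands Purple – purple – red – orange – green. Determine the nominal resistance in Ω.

772000 Ω

Violet → 7 (first significant figure)
Violet → 7 (second significant figure)
Red → 2 (third significant figure)
Orange → ×10^3 multiplier
772 × 1000 = 772000 Ω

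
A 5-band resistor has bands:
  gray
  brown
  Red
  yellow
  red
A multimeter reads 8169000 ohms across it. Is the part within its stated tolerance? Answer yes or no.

Grey → 8 (first significant figure)
Brown → 1 (second significant figure)
Red → 2 (third significant figure)
Yellow → ×10^4 multiplier
Red → ±2% tolerance
812 × 10000 = 8120000 Ω
Allowed range: 7957600 Ω to 8282400 Ω.
8169000 ohms lies inside that range.

yes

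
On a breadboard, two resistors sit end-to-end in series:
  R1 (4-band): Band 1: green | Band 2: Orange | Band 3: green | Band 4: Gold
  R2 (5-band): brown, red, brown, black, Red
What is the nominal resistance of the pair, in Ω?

5300121 Ω

R1: green, orange → 53; green ×10^5 → 5300000 Ω.
R2: brown, red, brown → 121; black ×1 → 121 Ω.
Series: 5300000 + 121 = 5300121 Ω.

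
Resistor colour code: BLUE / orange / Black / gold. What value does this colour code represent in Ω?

Blue → 6 (first significant figure)
Orange → 3 (second significant figure)
Black → ×1 multiplier
63 × 1 = 63 Ω

63 Ω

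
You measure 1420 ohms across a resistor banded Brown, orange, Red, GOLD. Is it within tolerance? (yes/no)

no

Brown → 1 (first significant figure)
Orange → 3 (second significant figure)
Red → ×10^2 multiplier
Gold → ±5% tolerance
13 × 100 = 1300 Ω
Allowed range: 1235 Ω to 1365 Ω.
1420 ohms lies outside that range.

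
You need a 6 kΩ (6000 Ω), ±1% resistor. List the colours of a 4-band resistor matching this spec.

6000 Ω = 60 × 10^2.
6 → blue
0 → black
Multiplier 10^2 → red.
±1% tolerance → brown.

blue, black, red, brown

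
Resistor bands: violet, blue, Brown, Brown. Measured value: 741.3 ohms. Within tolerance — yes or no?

no

Violet → 7 (first significant figure)
Blue → 6 (second significant figure)
Brown → ×10 multiplier
Brown → ±1% tolerance
76 × 10 = 760 Ω
Allowed range: 752.4 Ω to 767.6 Ω.
741.3 ohms lies outside that range.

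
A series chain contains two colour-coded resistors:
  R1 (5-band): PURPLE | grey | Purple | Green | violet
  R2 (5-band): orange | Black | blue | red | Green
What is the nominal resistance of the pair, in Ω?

R1: violet, grey, violet → 787; green ×10^5 → 78700000 Ω.
R2: orange, black, blue → 306; red ×10^2 → 30600 Ω.
Series: 78700000 + 30600 = 78730600 Ω.

78730600 Ω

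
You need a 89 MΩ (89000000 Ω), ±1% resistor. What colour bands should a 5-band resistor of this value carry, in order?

grey, white, black, green, brown

89000000 Ω = 890 × 10^5.
8 → grey
9 → white
0 → black
Multiplier 10^5 → green.
±1% tolerance → brown.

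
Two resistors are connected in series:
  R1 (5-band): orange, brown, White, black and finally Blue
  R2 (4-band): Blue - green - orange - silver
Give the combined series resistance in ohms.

R1: orange, brown, white → 319; black ×1 → 319 Ω.
R2: blue, green → 65; orange ×10^3 → 65000 Ω.
Series: 319 + 65000 = 65319 Ω.

65319 Ω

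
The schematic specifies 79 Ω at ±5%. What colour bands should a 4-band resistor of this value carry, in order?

79 Ω = 79 × 10^0.
7 → violet
9 → white
Multiplier 10^0 → black.
±5% tolerance → gold.

violet, white, black, gold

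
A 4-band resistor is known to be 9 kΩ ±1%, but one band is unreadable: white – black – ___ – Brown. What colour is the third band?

red

9000 Ω = 90 × 10^2.
The third band is the multiplier, 10^2, which is red.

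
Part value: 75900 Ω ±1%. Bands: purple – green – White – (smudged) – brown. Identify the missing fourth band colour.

75900 Ω = 759 × 10^2.
The fourth band is the multiplier, 10^2, which is red.

red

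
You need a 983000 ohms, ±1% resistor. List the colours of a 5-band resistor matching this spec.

983000 Ω = 983 × 10^3.
9 → white
8 → grey
3 → orange
Multiplier 10^3 → orange.
±1% tolerance → brown.

white, grey, orange, orange, brown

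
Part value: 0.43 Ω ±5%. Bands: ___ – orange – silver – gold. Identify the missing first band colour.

0.43 Ω = 43 × 10^-2.
The first band gives digit 4 of the significand, and 4 is yellow.

yellow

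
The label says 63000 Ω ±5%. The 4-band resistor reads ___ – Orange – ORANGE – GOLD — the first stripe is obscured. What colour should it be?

blue

63000 Ω = 63 × 10^3.
The first band gives digit 6 of the significand, and 6 is blue.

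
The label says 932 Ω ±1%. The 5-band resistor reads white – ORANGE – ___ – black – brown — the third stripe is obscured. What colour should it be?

932 Ω = 932 × 10^0.
The third band gives digit 2 of the significand, and 2 is red.

red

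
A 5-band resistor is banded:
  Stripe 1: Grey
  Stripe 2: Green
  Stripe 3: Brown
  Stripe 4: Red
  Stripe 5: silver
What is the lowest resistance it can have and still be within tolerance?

76590 Ω

Grey → 8 (first significant figure)
Green → 5 (second significant figure)
Brown → 1 (third significant figure)
Red → ×10^2 multiplier
Silver → ±10% tolerance
851 × 100 = 85100 Ω
Lowest = 85100 × (1 − 10/100) = 76590 Ω.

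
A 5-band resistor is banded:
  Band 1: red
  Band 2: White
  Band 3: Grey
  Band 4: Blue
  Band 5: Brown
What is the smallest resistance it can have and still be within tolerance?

295020000 Ω

Red → 2 (first significant figure)
White → 9 (second significant figure)
Grey → 8 (third significant figure)
Blue → ×10^6 multiplier
Brown → ±1% tolerance
298 × 1000000 = 298000000 Ω
Smallest = 298000000 × (1 − 1/100) = 295020000 Ω.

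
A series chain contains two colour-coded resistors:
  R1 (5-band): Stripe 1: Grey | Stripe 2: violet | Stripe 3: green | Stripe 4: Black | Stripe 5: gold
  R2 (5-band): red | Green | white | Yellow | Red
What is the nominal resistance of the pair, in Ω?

R1: grey, violet, green → 875; black ×1 → 875 Ω.
R2: red, green, white → 259; yellow ×10^4 → 2590000 Ω.
Series: 875 + 2590000 = 2590875 Ω.

2590875 Ω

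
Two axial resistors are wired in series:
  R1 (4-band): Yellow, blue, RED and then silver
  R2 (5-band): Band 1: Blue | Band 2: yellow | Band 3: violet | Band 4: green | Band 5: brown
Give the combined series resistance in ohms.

64704600 Ω

R1: yellow, blue → 46; red ×10^2 → 4600 Ω.
R2: blue, yellow, violet → 647; green ×10^5 → 64700000 Ω.
Series: 4600 + 64700000 = 64704600 Ω.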